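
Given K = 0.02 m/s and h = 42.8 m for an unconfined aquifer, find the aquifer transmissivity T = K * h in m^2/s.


Transmissivity is defined as T = K * h.
T = 0.02 * 42.8
  = 0.856 m^2/s.

0.856


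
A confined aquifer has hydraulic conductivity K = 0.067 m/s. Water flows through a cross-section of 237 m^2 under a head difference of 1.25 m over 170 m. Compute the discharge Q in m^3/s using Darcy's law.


Darcy's law: Q = K * A * i, where i = dh/L.
Hydraulic gradient i = 1.25 / 170 = 0.007353.
Q = 0.067 * 237 * 0.007353
  = 0.1168 m^3/s.

0.1168


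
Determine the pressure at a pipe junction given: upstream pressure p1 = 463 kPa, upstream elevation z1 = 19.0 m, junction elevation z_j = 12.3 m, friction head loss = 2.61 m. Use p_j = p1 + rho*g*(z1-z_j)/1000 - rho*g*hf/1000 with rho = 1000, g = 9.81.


Junction pressure: p_j = p1 + rho*g*(z1 - z_j)/1000 - rho*g*hf/1000.
Elevation term = 1000*9.81*(19.0 - 12.3)/1000 = 65.727 kPa.
Friction term = 1000*9.81*2.61/1000 = 25.604 kPa.
p_j = 463 + 65.727 - 25.604 = 503.12 kPa.

503.12


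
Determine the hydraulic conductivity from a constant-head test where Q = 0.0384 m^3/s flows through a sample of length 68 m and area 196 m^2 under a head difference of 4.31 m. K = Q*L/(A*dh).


From K = Q*L / (A*dh):
Numerator: Q*L = 0.0384 * 68 = 2.6112.
Denominator: A*dh = 196 * 4.31 = 844.76.
K = 2.6112 / 844.76 = 0.003091 m/s.

0.003091


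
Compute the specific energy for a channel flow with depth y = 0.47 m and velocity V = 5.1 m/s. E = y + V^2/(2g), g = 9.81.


Specific energy E = y + V^2/(2g).
Velocity head = V^2/(2g) = 5.1^2 / (2*9.81) = 26.01 / 19.62 = 1.3257 m.
E = 0.47 + 1.3257 = 1.7957 m.

1.7957


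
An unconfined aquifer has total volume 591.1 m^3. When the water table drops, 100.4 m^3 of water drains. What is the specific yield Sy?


Specific yield Sy = Volume drained / Total volume.
Sy = 100.4 / 591.1
   = 0.1699.

0.1699


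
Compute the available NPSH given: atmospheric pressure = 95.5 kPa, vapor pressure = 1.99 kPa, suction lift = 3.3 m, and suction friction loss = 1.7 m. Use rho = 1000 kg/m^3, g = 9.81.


NPSHa = p_atm/(rho*g) - z_s - hf_s - p_vap/(rho*g).
p_atm/(rho*g) = 95.5*1000 / (1000*9.81) = 9.735 m.
p_vap/(rho*g) = 1.99*1000 / (1000*9.81) = 0.203 m.
NPSHa = 9.735 - 3.3 - 1.7 - 0.203
      = 4.53 m.

4.53


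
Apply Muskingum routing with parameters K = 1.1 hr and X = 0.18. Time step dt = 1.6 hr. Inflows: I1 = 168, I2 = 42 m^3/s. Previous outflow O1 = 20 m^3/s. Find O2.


Muskingum coefficients:
denom = 2*K*(1-X) + dt = 2*1.1*(1-0.18) + 1.6 = 3.404.
C0 = (dt - 2*K*X)/denom = (1.6 - 2*1.1*0.18)/3.404 = 0.3537.
C1 = (dt + 2*K*X)/denom = (1.6 + 2*1.1*0.18)/3.404 = 0.5864.
C2 = (2*K*(1-X) - dt)/denom = 0.0599.
O2 = C0*I2 + C1*I1 + C2*O1
   = 0.3537*42 + 0.5864*168 + 0.0599*20
   = 114.56 m^3/s.

114.56


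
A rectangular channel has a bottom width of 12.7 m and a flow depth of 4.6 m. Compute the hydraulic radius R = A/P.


For a rectangular section:
Flow area A = b * y = 12.7 * 4.6 = 58.42 m^2.
Wetted perimeter P = b + 2y = 12.7 + 2*4.6 = 21.9 m.
Hydraulic radius R = A/P = 58.42 / 21.9 = 2.6676 m.

2.6676


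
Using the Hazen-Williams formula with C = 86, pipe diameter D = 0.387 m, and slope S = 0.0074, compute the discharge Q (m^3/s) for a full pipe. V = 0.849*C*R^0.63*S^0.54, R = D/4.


For a full circular pipe, R = D/4 = 0.387/4 = 0.0968 m.
V = 0.849 * 86 * 0.0968^0.63 * 0.0074^0.54
  = 0.849 * 86 * 0.229594 * 0.070694
  = 1.1851 m/s.
Pipe area A = pi*D^2/4 = pi*0.387^2/4 = 0.1176 m^2.
Q = A * V = 0.1176 * 1.1851 = 0.1394 m^3/s.

0.1394


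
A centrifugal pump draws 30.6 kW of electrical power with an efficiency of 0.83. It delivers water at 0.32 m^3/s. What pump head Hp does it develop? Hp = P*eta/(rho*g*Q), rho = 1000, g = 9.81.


Pump head formula: Hp = P * eta / (rho * g * Q).
Numerator: P * eta = 30.6 * 1000 * 0.83 = 25398.0 W.
Denominator: rho * g * Q = 1000 * 9.81 * 0.32 = 3139.2.
Hp = 25398.0 / 3139.2 = 8.09 m.

8.09


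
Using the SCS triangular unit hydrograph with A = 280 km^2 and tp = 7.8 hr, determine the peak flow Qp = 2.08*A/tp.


SCS formula: Qp = 2.08 * A / tp.
Qp = 2.08 * 280 / 7.8
   = 582.4 / 7.8
   = 74.67 m^3/s per cm.

74.67


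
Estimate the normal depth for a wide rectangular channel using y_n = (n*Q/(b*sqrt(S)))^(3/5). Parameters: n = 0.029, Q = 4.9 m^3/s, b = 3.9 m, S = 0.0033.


We use the wide-channel approximation y_n = (n*Q/(b*sqrt(S)))^(3/5).
sqrt(S) = sqrt(0.0033) = 0.057446.
Numerator: n*Q = 0.029 * 4.9 = 0.1421.
Denominator: b*sqrt(S) = 3.9 * 0.057446 = 0.224039.
arg = 0.6343.
y_n = 0.6343^(3/5) = 0.761 m.

0.761


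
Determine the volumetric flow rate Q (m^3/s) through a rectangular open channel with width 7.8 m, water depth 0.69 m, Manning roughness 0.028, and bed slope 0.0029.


For a rectangular channel, the cross-sectional area A = b * y = 7.8 * 0.69 = 5.38 m^2.
The wetted perimeter P = b + 2y = 7.8 + 2*0.69 = 9.18 m.
Hydraulic radius R = A/P = 5.38/9.18 = 0.5863 m.
Velocity V = (1/n)*R^(2/3)*S^(1/2) = (1/0.028)*0.5863^(2/3)*0.0029^(1/2) = 1.3472 m/s.
Discharge Q = A * V = 5.38 * 1.3472 = 7.251 m^3/s.

7.251


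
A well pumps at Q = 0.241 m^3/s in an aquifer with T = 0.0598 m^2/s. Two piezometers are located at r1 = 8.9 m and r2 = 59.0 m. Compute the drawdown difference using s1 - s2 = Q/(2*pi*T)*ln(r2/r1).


Thiem equation: s1 - s2 = Q/(2*pi*T) * ln(r2/r1).
ln(r2/r1) = ln(59.0/8.9) = 1.8915.
Q/(2*pi*T) = 0.241 / (2*pi*0.0598) = 0.241 / 0.3757 = 0.6414.
s1 - s2 = 0.6414 * 1.8915 = 1.2132 m.

1.2132


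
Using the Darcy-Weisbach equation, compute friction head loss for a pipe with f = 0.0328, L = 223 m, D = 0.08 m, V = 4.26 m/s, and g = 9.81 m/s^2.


Darcy-Weisbach equation: h_f = f * (L/D) * V^2/(2g).
f * L/D = 0.0328 * 223/0.08 = 91.43.
V^2/(2g) = 4.26^2 / (2*9.81) = 18.1476 / 19.62 = 0.925 m.
h_f = 91.43 * 0.925 = 84.569 m.

84.569


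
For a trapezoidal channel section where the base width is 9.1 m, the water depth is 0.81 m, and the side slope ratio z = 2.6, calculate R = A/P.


For a trapezoidal section with side slope z:
A = (b + z*y)*y = (9.1 + 2.6*0.81)*0.81 = 9.077 m^2.
P = b + 2*y*sqrt(1 + z^2) = 9.1 + 2*0.81*sqrt(1 + 2.6^2) = 13.613 m.
R = A/P = 9.077 / 13.613 = 0.6668 m.

0.6668


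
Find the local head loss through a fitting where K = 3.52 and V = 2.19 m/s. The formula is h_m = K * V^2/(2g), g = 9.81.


Minor loss formula: h_m = K * V^2/(2g).
V^2 = 2.19^2 = 4.7961.
V^2/(2g) = 4.7961 / 19.62 = 0.2444 m.
h_m = 3.52 * 0.2444 = 0.8605 m.

0.8605


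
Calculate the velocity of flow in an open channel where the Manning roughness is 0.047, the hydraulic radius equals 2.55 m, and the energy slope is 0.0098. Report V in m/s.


Manning's equation gives V = (1/n) * R^(2/3) * S^(1/2).
First, compute R^(2/3) = 2.55^(2/3) = 1.8665.
Next, S^(1/2) = 0.0098^(1/2) = 0.098995.
Then 1/n = 1/0.047 = 21.28.
V = 21.28 * 1.8665 * 0.098995 = 3.9314 m/s.

3.9314


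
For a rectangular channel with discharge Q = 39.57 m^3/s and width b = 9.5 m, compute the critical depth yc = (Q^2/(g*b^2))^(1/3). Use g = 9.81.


Using yc = (Q^2 / (g * b^2))^(1/3):
Q^2 = 39.57^2 = 1565.78.
g * b^2 = 9.81 * 9.5^2 = 9.81 * 90.25 = 885.35.
Q^2 / (g*b^2) = 1565.78 / 885.35 = 1.7685.
yc = 1.7685^(1/3) = 1.2093 m.

1.2093


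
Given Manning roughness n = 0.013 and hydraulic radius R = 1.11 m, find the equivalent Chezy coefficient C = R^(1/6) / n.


The Chezy coefficient relates to Manning's n through C = R^(1/6) / n.
R^(1/6) = 1.11^(1/6) = 1.017545.
C = 1.017545 / 0.013 = 78.27 m^(1/2)/s.

78.27


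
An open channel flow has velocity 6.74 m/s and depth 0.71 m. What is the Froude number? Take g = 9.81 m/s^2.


The Froude number is defined as Fr = V / sqrt(g*y).
g*y = 9.81 * 0.71 = 6.9651.
sqrt(g*y) = sqrt(6.9651) = 2.6391.
Fr = 6.74 / 2.6391 = 2.5539.

2.5539


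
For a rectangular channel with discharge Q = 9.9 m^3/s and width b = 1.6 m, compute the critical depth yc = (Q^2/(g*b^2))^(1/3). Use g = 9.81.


Using yc = (Q^2 / (g * b^2))^(1/3):
Q^2 = 9.9^2 = 98.01.
g * b^2 = 9.81 * 1.6^2 = 9.81 * 2.56 = 25.11.
Q^2 / (g*b^2) = 98.01 / 25.11 = 3.9032.
yc = 3.9032^(1/3) = 1.5744 m.

1.5744


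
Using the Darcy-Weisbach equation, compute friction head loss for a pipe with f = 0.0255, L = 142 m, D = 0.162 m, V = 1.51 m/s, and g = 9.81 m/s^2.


Darcy-Weisbach equation: h_f = f * (L/D) * V^2/(2g).
f * L/D = 0.0255 * 142/0.162 = 22.3519.
V^2/(2g) = 1.51^2 / (2*9.81) = 2.2801 / 19.62 = 0.1162 m.
h_f = 22.3519 * 0.1162 = 2.598 m.

2.598


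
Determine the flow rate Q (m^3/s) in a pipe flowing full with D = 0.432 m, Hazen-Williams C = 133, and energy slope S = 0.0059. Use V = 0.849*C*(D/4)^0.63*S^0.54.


For a full circular pipe, R = D/4 = 0.432/4 = 0.108 m.
V = 0.849 * 133 * 0.108^0.63 * 0.0059^0.54
  = 0.849 * 133 * 0.246069 * 0.062555
  = 1.7381 m/s.
Pipe area A = pi*D^2/4 = pi*0.432^2/4 = 0.1466 m^2.
Q = A * V = 0.1466 * 1.7381 = 0.2548 m^3/s.

0.2548


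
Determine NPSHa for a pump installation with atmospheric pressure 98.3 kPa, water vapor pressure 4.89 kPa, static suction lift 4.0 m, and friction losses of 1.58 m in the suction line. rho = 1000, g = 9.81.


NPSHa = p_atm/(rho*g) - z_s - hf_s - p_vap/(rho*g).
p_atm/(rho*g) = 98.3*1000 / (1000*9.81) = 10.02 m.
p_vap/(rho*g) = 4.89*1000 / (1000*9.81) = 0.498 m.
NPSHa = 10.02 - 4.0 - 1.58 - 0.498
      = 3.94 m.

3.94


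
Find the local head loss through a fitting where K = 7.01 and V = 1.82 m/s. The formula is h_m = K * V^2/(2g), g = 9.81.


Minor loss formula: h_m = K * V^2/(2g).
V^2 = 1.82^2 = 3.3124.
V^2/(2g) = 3.3124 / 19.62 = 0.1688 m.
h_m = 7.01 * 0.1688 = 1.1835 m.

1.1835


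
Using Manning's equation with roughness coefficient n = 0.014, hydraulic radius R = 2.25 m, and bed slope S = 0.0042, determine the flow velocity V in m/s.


Manning's equation gives V = (1/n) * R^(2/3) * S^(1/2).
First, compute R^(2/3) = 2.25^(2/3) = 1.7171.
Next, S^(1/2) = 0.0042^(1/2) = 0.064807.
Then 1/n = 1/0.014 = 71.43.
V = 71.43 * 1.7171 * 0.064807 = 7.9485 m/s.

7.9485


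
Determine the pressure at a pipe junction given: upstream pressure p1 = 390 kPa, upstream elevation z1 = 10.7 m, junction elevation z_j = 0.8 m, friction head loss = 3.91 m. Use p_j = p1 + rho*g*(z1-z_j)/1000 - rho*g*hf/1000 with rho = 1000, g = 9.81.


Junction pressure: p_j = p1 + rho*g*(z1 - z_j)/1000 - rho*g*hf/1000.
Elevation term = 1000*9.81*(10.7 - 0.8)/1000 = 97.119 kPa.
Friction term = 1000*9.81*3.91/1000 = 38.357 kPa.
p_j = 390 + 97.119 - 38.357 = 448.76 kPa.

448.76


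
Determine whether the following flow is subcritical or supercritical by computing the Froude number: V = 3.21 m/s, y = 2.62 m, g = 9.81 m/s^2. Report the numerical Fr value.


The Froude number is defined as Fr = V / sqrt(g*y).
g*y = 9.81 * 2.62 = 25.7022.
sqrt(g*y) = sqrt(25.7022) = 5.0697.
Fr = 3.21 / 5.0697 = 0.6332.
Since Fr < 1, the flow is subcritical.

0.6332


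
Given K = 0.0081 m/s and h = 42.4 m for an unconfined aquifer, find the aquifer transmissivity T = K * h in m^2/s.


Transmissivity is defined as T = K * h.
T = 0.0081 * 42.4
  = 0.3434 m^2/s.

0.3434


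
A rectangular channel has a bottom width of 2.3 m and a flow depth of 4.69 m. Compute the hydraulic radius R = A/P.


For a rectangular section:
Flow area A = b * y = 2.3 * 4.69 = 10.79 m^2.
Wetted perimeter P = b + 2y = 2.3 + 2*4.69 = 11.68 m.
Hydraulic radius R = A/P = 10.79 / 11.68 = 0.9235 m.

0.9235


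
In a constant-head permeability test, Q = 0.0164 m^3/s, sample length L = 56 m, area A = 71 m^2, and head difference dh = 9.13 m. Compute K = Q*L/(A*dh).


From K = Q*L / (A*dh):
Numerator: Q*L = 0.0164 * 56 = 0.9184.
Denominator: A*dh = 71 * 9.13 = 648.23.
K = 0.9184 / 648.23 = 0.001417 m/s.

0.001417


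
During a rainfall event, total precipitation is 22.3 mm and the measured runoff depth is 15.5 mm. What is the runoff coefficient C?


The runoff coefficient C = runoff depth / rainfall depth.
C = 15.5 / 22.3
  = 0.6951.

0.6951


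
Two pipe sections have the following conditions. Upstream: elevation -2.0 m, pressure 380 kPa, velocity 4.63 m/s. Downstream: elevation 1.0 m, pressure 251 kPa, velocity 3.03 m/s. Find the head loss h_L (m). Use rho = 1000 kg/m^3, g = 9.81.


Total head at each section: H = z + p/(rho*g) + V^2/(2g).
H1 = -2.0 + 380*1000/(1000*9.81) + 4.63^2/(2*9.81)
   = -2.0 + 38.736 + 1.0926
   = 37.829 m.
H2 = 1.0 + 251*1000/(1000*9.81) + 3.03^2/(2*9.81)
   = 1.0 + 25.586 + 0.4679
   = 27.054 m.
h_L = H1 - H2 = 37.829 - 27.054 = 10.775 m.

10.775


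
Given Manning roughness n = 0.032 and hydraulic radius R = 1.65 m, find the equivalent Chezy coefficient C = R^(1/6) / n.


The Chezy coefficient relates to Manning's n through C = R^(1/6) / n.
R^(1/6) = 1.65^(1/6) = 1.087045.
C = 1.087045 / 0.032 = 33.97 m^(1/2)/s.

33.97


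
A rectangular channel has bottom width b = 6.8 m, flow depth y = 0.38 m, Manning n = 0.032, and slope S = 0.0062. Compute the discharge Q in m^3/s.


For a rectangular channel, the cross-sectional area A = b * y = 6.8 * 0.38 = 2.58 m^2.
The wetted perimeter P = b + 2y = 6.8 + 2*0.38 = 7.56 m.
Hydraulic radius R = A/P = 2.58/7.56 = 0.3418 m.
Velocity V = (1/n)*R^(2/3)*S^(1/2) = (1/0.032)*0.3418^(2/3)*0.0062^(1/2) = 1.2029 m/s.
Discharge Q = A * V = 2.58 * 1.2029 = 3.108 m^3/s.

3.108


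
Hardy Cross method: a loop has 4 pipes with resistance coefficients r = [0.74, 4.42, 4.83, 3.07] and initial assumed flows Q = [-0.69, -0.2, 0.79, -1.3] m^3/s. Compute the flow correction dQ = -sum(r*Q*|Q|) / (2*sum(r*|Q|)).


Numerator terms (r*Q*|Q|): 0.74*-0.69*|-0.69| = -0.3523; 4.42*-0.2*|-0.2| = -0.1768; 4.83*0.79*|0.79| = 3.0144; 3.07*-1.3*|-1.3| = -5.1883.
Sum of numerator = -2.703.
Denominator terms (r*|Q|): 0.74*|-0.69| = 0.5106; 4.42*|-0.2| = 0.884; 4.83*|0.79| = 3.8157; 3.07*|-1.3| = 3.991.
2 * sum of denominator = 2 * 9.2013 = 18.4026.
dQ = --2.703 / 18.4026 = 0.1469 m^3/s.

0.1469


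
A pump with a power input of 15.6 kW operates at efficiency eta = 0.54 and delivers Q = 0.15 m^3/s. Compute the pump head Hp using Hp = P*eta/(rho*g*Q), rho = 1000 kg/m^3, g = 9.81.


Pump head formula: Hp = P * eta / (rho * g * Q).
Numerator: P * eta = 15.6 * 1000 * 0.54 = 8424.0 W.
Denominator: rho * g * Q = 1000 * 9.81 * 0.15 = 1471.5.
Hp = 8424.0 / 1471.5 = 5.72 m.

5.72


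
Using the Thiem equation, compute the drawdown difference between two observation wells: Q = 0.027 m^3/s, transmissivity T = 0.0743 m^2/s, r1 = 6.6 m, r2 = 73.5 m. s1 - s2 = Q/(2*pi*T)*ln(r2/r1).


Thiem equation: s1 - s2 = Q/(2*pi*T) * ln(r2/r1).
ln(r2/r1) = ln(73.5/6.6) = 2.4102.
Q/(2*pi*T) = 0.027 / (2*pi*0.0743) = 0.027 / 0.4668 = 0.0578.
s1 - s2 = 0.0578 * 2.4102 = 0.1394 m.

0.1394


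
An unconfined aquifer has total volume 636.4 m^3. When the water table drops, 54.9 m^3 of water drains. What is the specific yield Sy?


Specific yield Sy = Volume drained / Total volume.
Sy = 54.9 / 636.4
   = 0.0863.

0.0863


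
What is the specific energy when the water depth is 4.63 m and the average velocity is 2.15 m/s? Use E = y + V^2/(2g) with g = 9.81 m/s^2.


Specific energy E = y + V^2/(2g).
Velocity head = V^2/(2g) = 2.15^2 / (2*9.81) = 4.6225 / 19.62 = 0.2356 m.
E = 4.63 + 0.2356 = 4.8656 m.

4.8656


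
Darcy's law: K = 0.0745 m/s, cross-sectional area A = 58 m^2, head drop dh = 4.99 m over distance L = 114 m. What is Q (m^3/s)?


Darcy's law: Q = K * A * i, where i = dh/L.
Hydraulic gradient i = 4.99 / 114 = 0.043772.
Q = 0.0745 * 58 * 0.043772
  = 0.1891 m^3/s.

0.1891


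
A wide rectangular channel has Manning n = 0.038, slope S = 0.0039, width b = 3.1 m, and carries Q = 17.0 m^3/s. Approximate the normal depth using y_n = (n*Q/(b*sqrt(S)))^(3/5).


We use the wide-channel approximation y_n = (n*Q/(b*sqrt(S)))^(3/5).
sqrt(S) = sqrt(0.0039) = 0.06245.
Numerator: n*Q = 0.038 * 17.0 = 0.646.
Denominator: b*sqrt(S) = 3.1 * 0.06245 = 0.193595.
arg = 3.3369.
y_n = 3.3369^(3/5) = 2.0606 m.

2.0606


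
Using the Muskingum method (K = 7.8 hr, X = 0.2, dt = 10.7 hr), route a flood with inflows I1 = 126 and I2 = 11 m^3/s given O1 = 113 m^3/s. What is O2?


Muskingum coefficients:
denom = 2*K*(1-X) + dt = 2*7.8*(1-0.2) + 10.7 = 23.18.
C0 = (dt - 2*K*X)/denom = (10.7 - 2*7.8*0.2)/23.18 = 0.327.
C1 = (dt + 2*K*X)/denom = (10.7 + 2*7.8*0.2)/23.18 = 0.5962.
C2 = (2*K*(1-X) - dt)/denom = 0.0768.
O2 = C0*I2 + C1*I1 + C2*O1
   = 0.327*11 + 0.5962*126 + 0.0768*113
   = 87.4 m^3/s.

87.4


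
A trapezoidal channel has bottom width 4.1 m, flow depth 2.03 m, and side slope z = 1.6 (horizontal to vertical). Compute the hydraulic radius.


For a trapezoidal section with side slope z:
A = (b + z*y)*y = (4.1 + 1.6*2.03)*2.03 = 14.916 m^2.
P = b + 2*y*sqrt(1 + z^2) = 4.1 + 2*2.03*sqrt(1 + 1.6^2) = 11.76 m.
R = A/P = 14.916 / 11.76 = 1.2684 m.

1.2684


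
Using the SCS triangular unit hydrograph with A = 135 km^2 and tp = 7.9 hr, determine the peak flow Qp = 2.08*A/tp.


SCS formula: Qp = 2.08 * A / tp.
Qp = 2.08 * 135 / 7.9
   = 280.8 / 7.9
   = 35.54 m^3/s per cm.

35.54


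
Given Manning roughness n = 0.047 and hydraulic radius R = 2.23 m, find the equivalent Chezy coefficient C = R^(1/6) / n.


The Chezy coefficient relates to Manning's n through C = R^(1/6) / n.
R^(1/6) = 2.23^(1/6) = 1.143012.
C = 1.143012 / 0.047 = 24.32 m^(1/2)/s.

24.32


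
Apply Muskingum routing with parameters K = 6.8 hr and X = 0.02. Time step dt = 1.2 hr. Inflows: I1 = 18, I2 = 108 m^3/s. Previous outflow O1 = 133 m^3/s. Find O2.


Muskingum coefficients:
denom = 2*K*(1-X) + dt = 2*6.8*(1-0.02) + 1.2 = 14.528.
C0 = (dt - 2*K*X)/denom = (1.2 - 2*6.8*0.02)/14.528 = 0.0639.
C1 = (dt + 2*K*X)/denom = (1.2 + 2*6.8*0.02)/14.528 = 0.1013.
C2 = (2*K*(1-X) - dt)/denom = 0.8348.
O2 = C0*I2 + C1*I1 + C2*O1
   = 0.0639*108 + 0.1013*18 + 0.8348*133
   = 119.75 m^3/s.

119.75


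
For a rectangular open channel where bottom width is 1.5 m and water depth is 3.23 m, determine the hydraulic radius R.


For a rectangular section:
Flow area A = b * y = 1.5 * 3.23 = 4.84 m^2.
Wetted perimeter P = b + 2y = 1.5 + 2*3.23 = 7.96 m.
Hydraulic radius R = A/P = 4.84 / 7.96 = 0.6087 m.

0.6087


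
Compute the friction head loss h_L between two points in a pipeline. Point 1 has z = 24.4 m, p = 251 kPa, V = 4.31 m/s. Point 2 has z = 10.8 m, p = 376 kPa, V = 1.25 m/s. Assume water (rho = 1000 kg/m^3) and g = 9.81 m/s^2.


Total head at each section: H = z + p/(rho*g) + V^2/(2g).
H1 = 24.4 + 251*1000/(1000*9.81) + 4.31^2/(2*9.81)
   = 24.4 + 25.586 + 0.9468
   = 50.933 m.
H2 = 10.8 + 376*1000/(1000*9.81) + 1.25^2/(2*9.81)
   = 10.8 + 38.328 + 0.0796
   = 49.208 m.
h_L = H1 - H2 = 50.933 - 49.208 = 1.725 m.

1.725


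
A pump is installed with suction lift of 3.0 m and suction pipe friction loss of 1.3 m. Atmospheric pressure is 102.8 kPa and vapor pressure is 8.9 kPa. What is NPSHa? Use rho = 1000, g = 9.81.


NPSHa = p_atm/(rho*g) - z_s - hf_s - p_vap/(rho*g).
p_atm/(rho*g) = 102.8*1000 / (1000*9.81) = 10.479 m.
p_vap/(rho*g) = 8.9*1000 / (1000*9.81) = 0.907 m.
NPSHa = 10.479 - 3.0 - 1.3 - 0.907
      = 5.27 m.

5.27


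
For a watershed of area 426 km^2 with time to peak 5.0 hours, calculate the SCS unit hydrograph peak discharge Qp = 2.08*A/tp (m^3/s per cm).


SCS formula: Qp = 2.08 * A / tp.
Qp = 2.08 * 426 / 5.0
   = 886.08 / 5.0
   = 177.22 m^3/s per cm.

177.22


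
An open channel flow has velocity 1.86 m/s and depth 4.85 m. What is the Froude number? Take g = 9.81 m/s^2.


The Froude number is defined as Fr = V / sqrt(g*y).
g*y = 9.81 * 4.85 = 47.5785.
sqrt(g*y) = sqrt(47.5785) = 6.8977.
Fr = 1.86 / 6.8977 = 0.2697.

0.2697


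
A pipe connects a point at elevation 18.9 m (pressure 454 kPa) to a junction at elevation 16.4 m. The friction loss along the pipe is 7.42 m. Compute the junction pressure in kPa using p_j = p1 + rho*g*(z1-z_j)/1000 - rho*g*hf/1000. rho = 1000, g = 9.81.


Junction pressure: p_j = p1 + rho*g*(z1 - z_j)/1000 - rho*g*hf/1000.
Elevation term = 1000*9.81*(18.9 - 16.4)/1000 = 24.525 kPa.
Friction term = 1000*9.81*7.42/1000 = 72.79 kPa.
p_j = 454 + 24.525 - 72.79 = 405.73 kPa.

405.73


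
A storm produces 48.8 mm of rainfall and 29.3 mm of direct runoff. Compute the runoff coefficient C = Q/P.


The runoff coefficient C = runoff depth / rainfall depth.
C = 29.3 / 48.8
  = 0.6004.

0.6004


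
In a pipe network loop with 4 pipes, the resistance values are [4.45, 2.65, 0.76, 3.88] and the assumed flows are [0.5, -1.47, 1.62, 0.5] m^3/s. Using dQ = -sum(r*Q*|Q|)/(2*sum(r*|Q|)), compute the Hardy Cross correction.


Numerator terms (r*Q*|Q|): 4.45*0.5*|0.5| = 1.1125; 2.65*-1.47*|-1.47| = -5.7264; 0.76*1.62*|1.62| = 1.9945; 3.88*0.5*|0.5| = 0.97.
Sum of numerator = -1.6493.
Denominator terms (r*|Q|): 4.45*|0.5| = 2.225; 2.65*|-1.47| = 3.8955; 0.76*|1.62| = 1.2312; 3.88*|0.5| = 1.94.
2 * sum of denominator = 2 * 9.2917 = 18.5834.
dQ = --1.6493 / 18.5834 = 0.0888 m^3/s.

0.0888


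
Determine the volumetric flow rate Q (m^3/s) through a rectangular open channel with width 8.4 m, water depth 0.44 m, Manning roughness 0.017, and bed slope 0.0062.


For a rectangular channel, the cross-sectional area A = b * y = 8.4 * 0.44 = 3.7 m^2.
The wetted perimeter P = b + 2y = 8.4 + 2*0.44 = 9.28 m.
Hydraulic radius R = A/P = 3.7/9.28 = 0.3983 m.
Velocity V = (1/n)*R^(2/3)*S^(1/2) = (1/0.017)*0.3983^(2/3)*0.0062^(1/2) = 2.5073 m/s.
Discharge Q = A * V = 3.7 * 2.5073 = 9.267 m^3/s.

9.267


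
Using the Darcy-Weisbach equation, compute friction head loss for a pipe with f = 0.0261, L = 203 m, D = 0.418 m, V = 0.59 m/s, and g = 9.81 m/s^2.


Darcy-Weisbach equation: h_f = f * (L/D) * V^2/(2g).
f * L/D = 0.0261 * 203/0.418 = 12.6754.
V^2/(2g) = 0.59^2 / (2*9.81) = 0.3481 / 19.62 = 0.0177 m.
h_f = 12.6754 * 0.0177 = 0.225 m.

0.225


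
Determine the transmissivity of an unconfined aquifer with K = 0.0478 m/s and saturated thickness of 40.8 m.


Transmissivity is defined as T = K * h.
T = 0.0478 * 40.8
  = 1.9502 m^2/s.

1.9502


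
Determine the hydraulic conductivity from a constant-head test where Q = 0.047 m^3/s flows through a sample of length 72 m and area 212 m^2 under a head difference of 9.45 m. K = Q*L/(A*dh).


From K = Q*L / (A*dh):
Numerator: Q*L = 0.047 * 72 = 3.384.
Denominator: A*dh = 212 * 9.45 = 2003.4.
K = 3.384 / 2003.4 = 0.001689 m/s.

0.001689


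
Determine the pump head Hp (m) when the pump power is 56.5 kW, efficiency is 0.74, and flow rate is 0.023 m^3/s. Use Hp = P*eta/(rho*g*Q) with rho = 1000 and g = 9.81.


Pump head formula: Hp = P * eta / (rho * g * Q).
Numerator: P * eta = 56.5 * 1000 * 0.74 = 41810.0 W.
Denominator: rho * g * Q = 1000 * 9.81 * 0.023 = 225.63.
Hp = 41810.0 / 225.63 = 185.3 m.

185.3


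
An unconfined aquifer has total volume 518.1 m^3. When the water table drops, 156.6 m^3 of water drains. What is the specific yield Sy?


Specific yield Sy = Volume drained / Total volume.
Sy = 156.6 / 518.1
   = 0.3023.

0.3023


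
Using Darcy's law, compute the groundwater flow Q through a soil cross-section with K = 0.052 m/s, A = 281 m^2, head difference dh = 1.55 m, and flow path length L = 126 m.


Darcy's law: Q = K * A * i, where i = dh/L.
Hydraulic gradient i = 1.55 / 126 = 0.012302.
Q = 0.052 * 281 * 0.012302
  = 0.1798 m^3/s.

0.1798


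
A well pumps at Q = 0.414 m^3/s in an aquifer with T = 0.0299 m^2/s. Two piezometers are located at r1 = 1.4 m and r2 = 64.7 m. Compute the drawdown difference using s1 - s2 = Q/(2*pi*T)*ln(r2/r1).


Thiem equation: s1 - s2 = Q/(2*pi*T) * ln(r2/r1).
ln(r2/r1) = ln(64.7/1.4) = 3.8333.
Q/(2*pi*T) = 0.414 / (2*pi*0.0299) = 0.414 / 0.1879 = 2.2037.
s1 - s2 = 2.2037 * 3.8333 = 8.4474 m.

8.4474


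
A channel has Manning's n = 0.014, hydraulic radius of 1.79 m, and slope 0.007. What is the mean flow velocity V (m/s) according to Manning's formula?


Manning's equation gives V = (1/n) * R^(2/3) * S^(1/2).
First, compute R^(2/3) = 1.79^(2/3) = 1.4742.
Next, S^(1/2) = 0.007^(1/2) = 0.083666.
Then 1/n = 1/0.014 = 71.43.
V = 71.43 * 1.4742 * 0.083666 = 8.8103 m/s.

8.8103


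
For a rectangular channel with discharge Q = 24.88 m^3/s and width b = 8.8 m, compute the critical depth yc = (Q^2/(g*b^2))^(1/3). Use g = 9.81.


Using yc = (Q^2 / (g * b^2))^(1/3):
Q^2 = 24.88^2 = 619.01.
g * b^2 = 9.81 * 8.8^2 = 9.81 * 77.44 = 759.69.
Q^2 / (g*b^2) = 619.01 / 759.69 = 0.8148.
yc = 0.8148^(1/3) = 0.934 m.

0.934


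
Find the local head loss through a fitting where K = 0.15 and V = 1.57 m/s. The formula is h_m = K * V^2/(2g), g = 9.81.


Minor loss formula: h_m = K * V^2/(2g).
V^2 = 1.57^2 = 2.4649.
V^2/(2g) = 2.4649 / 19.62 = 0.1256 m.
h_m = 0.15 * 0.1256 = 0.0188 m.

0.0188


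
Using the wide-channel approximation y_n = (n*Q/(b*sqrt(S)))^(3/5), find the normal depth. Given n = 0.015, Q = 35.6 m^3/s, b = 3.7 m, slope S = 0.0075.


We use the wide-channel approximation y_n = (n*Q/(b*sqrt(S)))^(3/5).
sqrt(S) = sqrt(0.0075) = 0.086603.
Numerator: n*Q = 0.015 * 35.6 = 0.534.
Denominator: b*sqrt(S) = 3.7 * 0.086603 = 0.320431.
arg = 1.6665.
y_n = 1.6665^(3/5) = 1.3586 m.

1.3586


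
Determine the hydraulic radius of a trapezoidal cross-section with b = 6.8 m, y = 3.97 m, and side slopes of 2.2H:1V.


For a trapezoidal section with side slope z:
A = (b + z*y)*y = (6.8 + 2.2*3.97)*3.97 = 61.67 m^2.
P = b + 2*y*sqrt(1 + z^2) = 6.8 + 2*3.97*sqrt(1 + 2.2^2) = 25.988 m.
R = A/P = 61.67 / 25.988 = 2.373 m.

2.373


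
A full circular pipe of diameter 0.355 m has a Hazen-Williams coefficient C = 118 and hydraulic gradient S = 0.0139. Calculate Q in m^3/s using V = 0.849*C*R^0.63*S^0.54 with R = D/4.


For a full circular pipe, R = D/4 = 0.355/4 = 0.0887 m.
V = 0.849 * 118 * 0.0887^0.63 * 0.0139^0.54
  = 0.849 * 118 * 0.217443 * 0.099364
  = 2.1645 m/s.
Pipe area A = pi*D^2/4 = pi*0.355^2/4 = 0.099 m^2.
Q = A * V = 0.099 * 2.1645 = 0.2142 m^3/s.

0.2142


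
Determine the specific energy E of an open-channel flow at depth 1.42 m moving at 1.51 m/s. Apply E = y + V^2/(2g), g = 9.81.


Specific energy E = y + V^2/(2g).
Velocity head = V^2/(2g) = 1.51^2 / (2*9.81) = 2.2801 / 19.62 = 0.1162 m.
E = 1.42 + 0.1162 = 1.5362 m.

1.5362


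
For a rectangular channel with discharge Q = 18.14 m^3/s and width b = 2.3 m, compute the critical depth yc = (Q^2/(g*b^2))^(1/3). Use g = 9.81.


Using yc = (Q^2 / (g * b^2))^(1/3):
Q^2 = 18.14^2 = 329.06.
g * b^2 = 9.81 * 2.3^2 = 9.81 * 5.29 = 51.89.
Q^2 / (g*b^2) = 329.06 / 51.89 = 6.3415.
yc = 6.3415^(1/3) = 1.8509 m.

1.8509


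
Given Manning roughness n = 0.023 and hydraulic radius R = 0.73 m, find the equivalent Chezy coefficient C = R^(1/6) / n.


The Chezy coefficient relates to Manning's n through C = R^(1/6) / n.
R^(1/6) = 0.73^(1/6) = 0.9489.
C = 0.9489 / 0.023 = 41.26 m^(1/2)/s.

41.26


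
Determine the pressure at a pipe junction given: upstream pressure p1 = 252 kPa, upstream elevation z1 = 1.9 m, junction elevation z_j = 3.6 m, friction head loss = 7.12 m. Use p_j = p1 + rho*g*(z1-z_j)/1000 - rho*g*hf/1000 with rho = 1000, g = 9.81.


Junction pressure: p_j = p1 + rho*g*(z1 - z_j)/1000 - rho*g*hf/1000.
Elevation term = 1000*9.81*(1.9 - 3.6)/1000 = -16.677 kPa.
Friction term = 1000*9.81*7.12/1000 = 69.847 kPa.
p_j = 252 + -16.677 - 69.847 = 165.48 kPa.

165.48


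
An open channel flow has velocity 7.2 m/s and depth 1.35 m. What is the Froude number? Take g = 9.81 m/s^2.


The Froude number is defined as Fr = V / sqrt(g*y).
g*y = 9.81 * 1.35 = 13.2435.
sqrt(g*y) = sqrt(13.2435) = 3.6392.
Fr = 7.2 / 3.6392 = 1.9785.

1.9785


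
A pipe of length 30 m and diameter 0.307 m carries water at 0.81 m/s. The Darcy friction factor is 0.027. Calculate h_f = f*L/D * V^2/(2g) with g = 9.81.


Darcy-Weisbach equation: h_f = f * (L/D) * V^2/(2g).
f * L/D = 0.027 * 30/0.307 = 2.6384.
V^2/(2g) = 0.81^2 / (2*9.81) = 0.6561 / 19.62 = 0.0334 m.
h_f = 2.6384 * 0.0334 = 0.088 m.

0.088


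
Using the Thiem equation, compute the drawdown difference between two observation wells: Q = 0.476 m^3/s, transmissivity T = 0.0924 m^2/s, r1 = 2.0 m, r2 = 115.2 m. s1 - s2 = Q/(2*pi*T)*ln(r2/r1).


Thiem equation: s1 - s2 = Q/(2*pi*T) * ln(r2/r1).
ln(r2/r1) = ln(115.2/2.0) = 4.0535.
Q/(2*pi*T) = 0.476 / (2*pi*0.0924) = 0.476 / 0.5806 = 0.8199.
s1 - s2 = 0.8199 * 4.0535 = 3.3234 m.

3.3234


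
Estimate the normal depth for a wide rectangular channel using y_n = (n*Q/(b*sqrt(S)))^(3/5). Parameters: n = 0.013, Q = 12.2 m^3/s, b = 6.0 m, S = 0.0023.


We use the wide-channel approximation y_n = (n*Q/(b*sqrt(S)))^(3/5).
sqrt(S) = sqrt(0.0023) = 0.047958.
Numerator: n*Q = 0.013 * 12.2 = 0.1586.
Denominator: b*sqrt(S) = 6.0 * 0.047958 = 0.287748.
arg = 0.5512.
y_n = 0.5512^(3/5) = 0.6995 m.

0.6995


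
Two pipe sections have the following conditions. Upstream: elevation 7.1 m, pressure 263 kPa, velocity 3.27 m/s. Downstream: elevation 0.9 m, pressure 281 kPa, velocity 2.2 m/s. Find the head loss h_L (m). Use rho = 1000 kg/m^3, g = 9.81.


Total head at each section: H = z + p/(rho*g) + V^2/(2g).
H1 = 7.1 + 263*1000/(1000*9.81) + 3.27^2/(2*9.81)
   = 7.1 + 26.809 + 0.545
   = 34.454 m.
H2 = 0.9 + 281*1000/(1000*9.81) + 2.2^2/(2*9.81)
   = 0.9 + 28.644 + 0.2467
   = 29.791 m.
h_L = H1 - H2 = 34.454 - 29.791 = 4.663 m.

4.663


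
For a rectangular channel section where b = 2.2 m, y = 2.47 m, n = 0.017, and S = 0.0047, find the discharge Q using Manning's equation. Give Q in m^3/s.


For a rectangular channel, the cross-sectional area A = b * y = 2.2 * 2.47 = 5.43 m^2.
The wetted perimeter P = b + 2y = 2.2 + 2*2.47 = 7.14 m.
Hydraulic radius R = A/P = 5.43/7.14 = 0.7611 m.
Velocity V = (1/n)*R^(2/3)*S^(1/2) = (1/0.017)*0.7611^(2/3)*0.0047^(1/2) = 3.3616 m/s.
Discharge Q = A * V = 5.43 * 3.3616 = 18.267 m^3/s.

18.267


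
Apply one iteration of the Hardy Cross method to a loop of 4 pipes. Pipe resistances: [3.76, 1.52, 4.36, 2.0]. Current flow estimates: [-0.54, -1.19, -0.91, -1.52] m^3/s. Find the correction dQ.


Numerator terms (r*Q*|Q|): 3.76*-0.54*|-0.54| = -1.0964; 1.52*-1.19*|-1.19| = -2.1525; 4.36*-0.91*|-0.91| = -3.6105; 2.0*-1.52*|-1.52| = -4.6208.
Sum of numerator = -11.4802.
Denominator terms (r*|Q|): 3.76*|-0.54| = 2.0304; 1.52*|-1.19| = 1.8088; 4.36*|-0.91| = 3.9676; 2.0*|-1.52| = 3.04.
2 * sum of denominator = 2 * 10.8468 = 21.6936.
dQ = --11.4802 / 21.6936 = 0.5292 m^3/s.

0.5292


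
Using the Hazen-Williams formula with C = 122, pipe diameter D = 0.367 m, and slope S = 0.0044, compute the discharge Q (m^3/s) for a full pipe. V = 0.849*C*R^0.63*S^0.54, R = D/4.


For a full circular pipe, R = D/4 = 0.367/4 = 0.0917 m.
V = 0.849 * 122 * 0.0917^0.63 * 0.0044^0.54
  = 0.849 * 122 * 0.222045 * 0.053391
  = 1.2279 m/s.
Pipe area A = pi*D^2/4 = pi*0.367^2/4 = 0.1058 m^2.
Q = A * V = 0.1058 * 1.2279 = 0.1299 m^3/s.

0.1299


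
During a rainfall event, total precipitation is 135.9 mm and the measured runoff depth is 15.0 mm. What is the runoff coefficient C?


The runoff coefficient C = runoff depth / rainfall depth.
C = 15.0 / 135.9
  = 0.1104.

0.1104


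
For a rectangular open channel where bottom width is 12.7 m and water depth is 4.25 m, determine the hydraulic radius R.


For a rectangular section:
Flow area A = b * y = 12.7 * 4.25 = 53.97 m^2.
Wetted perimeter P = b + 2y = 12.7 + 2*4.25 = 21.2 m.
Hydraulic radius R = A/P = 53.97 / 21.2 = 2.546 m.

2.546


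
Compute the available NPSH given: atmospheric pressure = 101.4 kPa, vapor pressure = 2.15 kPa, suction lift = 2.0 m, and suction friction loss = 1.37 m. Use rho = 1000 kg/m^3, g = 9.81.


NPSHa = p_atm/(rho*g) - z_s - hf_s - p_vap/(rho*g).
p_atm/(rho*g) = 101.4*1000 / (1000*9.81) = 10.336 m.
p_vap/(rho*g) = 2.15*1000 / (1000*9.81) = 0.219 m.
NPSHa = 10.336 - 2.0 - 1.37 - 0.219
      = 6.75 m.

6.75


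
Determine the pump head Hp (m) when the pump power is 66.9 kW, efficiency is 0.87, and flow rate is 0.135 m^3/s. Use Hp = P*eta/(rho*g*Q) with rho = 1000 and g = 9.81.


Pump head formula: Hp = P * eta / (rho * g * Q).
Numerator: P * eta = 66.9 * 1000 * 0.87 = 58203.0 W.
Denominator: rho * g * Q = 1000 * 9.81 * 0.135 = 1324.35.
Hp = 58203.0 / 1324.35 = 43.95 m.

43.95


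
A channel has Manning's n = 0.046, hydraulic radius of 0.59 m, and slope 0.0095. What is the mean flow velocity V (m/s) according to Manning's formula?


Manning's equation gives V = (1/n) * R^(2/3) * S^(1/2).
First, compute R^(2/3) = 0.59^(2/3) = 0.7035.
Next, S^(1/2) = 0.0095^(1/2) = 0.097468.
Then 1/n = 1/0.046 = 21.74.
V = 21.74 * 0.7035 * 0.097468 = 1.4905 m/s.

1.4905


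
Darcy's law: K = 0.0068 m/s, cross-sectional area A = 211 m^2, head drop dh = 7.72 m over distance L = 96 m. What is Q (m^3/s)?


Darcy's law: Q = K * A * i, where i = dh/L.
Hydraulic gradient i = 7.72 / 96 = 0.080417.
Q = 0.0068 * 211 * 0.080417
  = 0.1154 m^3/s.

0.1154


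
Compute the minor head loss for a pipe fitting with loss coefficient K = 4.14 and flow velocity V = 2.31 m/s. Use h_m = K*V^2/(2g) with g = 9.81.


Minor loss formula: h_m = K * V^2/(2g).
V^2 = 2.31^2 = 5.3361.
V^2/(2g) = 5.3361 / 19.62 = 0.272 m.
h_m = 4.14 * 0.272 = 1.126 m.

1.126


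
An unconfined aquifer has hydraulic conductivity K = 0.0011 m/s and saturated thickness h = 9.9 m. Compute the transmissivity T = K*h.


Transmissivity is defined as T = K * h.
T = 0.0011 * 9.9
  = 0.0109 m^2/s.

0.0109


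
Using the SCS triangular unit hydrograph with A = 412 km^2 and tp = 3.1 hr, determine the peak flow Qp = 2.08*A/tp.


SCS formula: Qp = 2.08 * A / tp.
Qp = 2.08 * 412 / 3.1
   = 856.96 / 3.1
   = 276.44 m^3/s per cm.

276.44


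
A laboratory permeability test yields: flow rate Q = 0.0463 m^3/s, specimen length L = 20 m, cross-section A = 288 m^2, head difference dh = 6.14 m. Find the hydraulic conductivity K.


From K = Q*L / (A*dh):
Numerator: Q*L = 0.0463 * 20 = 0.926.
Denominator: A*dh = 288 * 6.14 = 1768.32.
K = 0.926 / 1768.32 = 0.000524 m/s.

0.000524


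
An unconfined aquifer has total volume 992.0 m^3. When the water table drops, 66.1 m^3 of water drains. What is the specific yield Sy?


Specific yield Sy = Volume drained / Total volume.
Sy = 66.1 / 992.0
   = 0.0666.

0.0666


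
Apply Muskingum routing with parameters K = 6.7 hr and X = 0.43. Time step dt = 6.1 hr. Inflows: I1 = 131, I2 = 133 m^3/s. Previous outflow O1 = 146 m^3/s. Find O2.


Muskingum coefficients:
denom = 2*K*(1-X) + dt = 2*6.7*(1-0.43) + 6.1 = 13.738.
C0 = (dt - 2*K*X)/denom = (6.1 - 2*6.7*0.43)/13.738 = 0.0246.
C1 = (dt + 2*K*X)/denom = (6.1 + 2*6.7*0.43)/13.738 = 0.8634.
C2 = (2*K*(1-X) - dt)/denom = 0.112.
O2 = C0*I2 + C1*I1 + C2*O1
   = 0.0246*133 + 0.8634*131 + 0.112*146
   = 132.73 m^3/s.

132.73


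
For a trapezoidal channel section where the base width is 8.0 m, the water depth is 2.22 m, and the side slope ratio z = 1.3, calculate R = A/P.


For a trapezoidal section with side slope z:
A = (b + z*y)*y = (8.0 + 1.3*2.22)*2.22 = 24.167 m^2.
P = b + 2*y*sqrt(1 + z^2) = 8.0 + 2*2.22*sqrt(1 + 1.3^2) = 15.282 m.
R = A/P = 24.167 / 15.282 = 1.5814 m.

1.5814


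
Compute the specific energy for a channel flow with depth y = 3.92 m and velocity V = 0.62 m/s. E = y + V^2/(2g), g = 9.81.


Specific energy E = y + V^2/(2g).
Velocity head = V^2/(2g) = 0.62^2 / (2*9.81) = 0.3844 / 19.62 = 0.0196 m.
E = 3.92 + 0.0196 = 3.9396 m.

3.9396


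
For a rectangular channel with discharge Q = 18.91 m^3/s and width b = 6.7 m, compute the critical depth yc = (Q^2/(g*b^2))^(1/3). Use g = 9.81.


Using yc = (Q^2 / (g * b^2))^(1/3):
Q^2 = 18.91^2 = 357.59.
g * b^2 = 9.81 * 6.7^2 = 9.81 * 44.89 = 440.37.
Q^2 / (g*b^2) = 357.59 / 440.37 = 0.812.
yc = 0.812^(1/3) = 0.9329 m.

0.9329


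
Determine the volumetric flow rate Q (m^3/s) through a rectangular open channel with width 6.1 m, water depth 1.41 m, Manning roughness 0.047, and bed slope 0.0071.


For a rectangular channel, the cross-sectional area A = b * y = 6.1 * 1.41 = 8.6 m^2.
The wetted perimeter P = b + 2y = 6.1 + 2*1.41 = 8.92 m.
Hydraulic radius R = A/P = 8.6/8.92 = 0.9642 m.
Velocity V = (1/n)*R^(2/3)*S^(1/2) = (1/0.047)*0.9642^(2/3)*0.0071^(1/2) = 1.7498 m/s.
Discharge Q = A * V = 8.6 * 1.7498 = 15.05 m^3/s.

15.05


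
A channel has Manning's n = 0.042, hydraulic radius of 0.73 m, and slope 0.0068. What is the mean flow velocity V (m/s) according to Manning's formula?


Manning's equation gives V = (1/n) * R^(2/3) * S^(1/2).
First, compute R^(2/3) = 0.73^(2/3) = 0.8107.
Next, S^(1/2) = 0.0068^(1/2) = 0.082462.
Then 1/n = 1/0.042 = 23.81.
V = 23.81 * 0.8107 * 0.082462 = 1.5918 m/s.

1.5918


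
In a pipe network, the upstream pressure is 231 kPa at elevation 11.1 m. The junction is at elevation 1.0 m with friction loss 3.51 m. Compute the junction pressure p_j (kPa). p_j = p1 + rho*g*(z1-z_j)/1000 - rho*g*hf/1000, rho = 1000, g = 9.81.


Junction pressure: p_j = p1 + rho*g*(z1 - z_j)/1000 - rho*g*hf/1000.
Elevation term = 1000*9.81*(11.1 - 1.0)/1000 = 99.081 kPa.
Friction term = 1000*9.81*3.51/1000 = 34.433 kPa.
p_j = 231 + 99.081 - 34.433 = 295.65 kPa.

295.65


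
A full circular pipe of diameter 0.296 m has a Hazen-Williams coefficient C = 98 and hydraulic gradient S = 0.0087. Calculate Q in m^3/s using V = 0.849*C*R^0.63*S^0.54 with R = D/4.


For a full circular pipe, R = D/4 = 0.296/4 = 0.074 m.
V = 0.849 * 98 * 0.074^0.63 * 0.0087^0.54
  = 0.849 * 98 * 0.193917 * 0.077151
  = 1.2448 m/s.
Pipe area A = pi*D^2/4 = pi*0.296^2/4 = 0.0688 m^2.
Q = A * V = 0.0688 * 1.2448 = 0.0857 m^3/s.

0.0857


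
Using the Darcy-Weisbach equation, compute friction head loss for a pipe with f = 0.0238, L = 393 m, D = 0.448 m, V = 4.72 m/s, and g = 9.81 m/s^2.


Darcy-Weisbach equation: h_f = f * (L/D) * V^2/(2g).
f * L/D = 0.0238 * 393/0.448 = 20.8781.
V^2/(2g) = 4.72^2 / (2*9.81) = 22.2784 / 19.62 = 1.1355 m.
h_f = 20.8781 * 1.1355 = 23.707 m.

23.707


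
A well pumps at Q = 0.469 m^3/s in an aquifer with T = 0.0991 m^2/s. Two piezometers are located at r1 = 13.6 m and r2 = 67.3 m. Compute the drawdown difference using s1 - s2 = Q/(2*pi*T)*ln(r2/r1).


Thiem equation: s1 - s2 = Q/(2*pi*T) * ln(r2/r1).
ln(r2/r1) = ln(67.3/13.6) = 1.5991.
Q/(2*pi*T) = 0.469 / (2*pi*0.0991) = 0.469 / 0.6227 = 0.7532.
s1 - s2 = 0.7532 * 1.5991 = 1.2045 m.

1.2045


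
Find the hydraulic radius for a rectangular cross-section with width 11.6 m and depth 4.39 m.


For a rectangular section:
Flow area A = b * y = 11.6 * 4.39 = 50.92 m^2.
Wetted perimeter P = b + 2y = 11.6 + 2*4.39 = 20.38 m.
Hydraulic radius R = A/P = 50.92 / 20.38 = 2.4987 m.

2.4987


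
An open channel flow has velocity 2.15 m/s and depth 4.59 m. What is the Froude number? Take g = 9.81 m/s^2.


The Froude number is defined as Fr = V / sqrt(g*y).
g*y = 9.81 * 4.59 = 45.0279.
sqrt(g*y) = sqrt(45.0279) = 6.7103.
Fr = 2.15 / 6.7103 = 0.3204.

0.3204


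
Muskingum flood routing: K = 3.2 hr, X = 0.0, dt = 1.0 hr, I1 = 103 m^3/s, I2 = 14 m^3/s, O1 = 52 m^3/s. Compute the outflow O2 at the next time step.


Muskingum coefficients:
denom = 2*K*(1-X) + dt = 2*3.2*(1-0.0) + 1.0 = 7.4.
C0 = (dt - 2*K*X)/denom = (1.0 - 2*3.2*0.0)/7.4 = 0.1351.
C1 = (dt + 2*K*X)/denom = (1.0 + 2*3.2*0.0)/7.4 = 0.1351.
C2 = (2*K*(1-X) - dt)/denom = 0.7297.
O2 = C0*I2 + C1*I1 + C2*O1
   = 0.1351*14 + 0.1351*103 + 0.7297*52
   = 53.76 m^3/s.

53.76


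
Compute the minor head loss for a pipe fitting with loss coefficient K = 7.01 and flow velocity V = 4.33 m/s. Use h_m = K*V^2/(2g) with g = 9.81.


Minor loss formula: h_m = K * V^2/(2g).
V^2 = 4.33^2 = 18.7489.
V^2/(2g) = 18.7489 / 19.62 = 0.9556 m.
h_m = 7.01 * 0.9556 = 6.6988 m.

6.6988


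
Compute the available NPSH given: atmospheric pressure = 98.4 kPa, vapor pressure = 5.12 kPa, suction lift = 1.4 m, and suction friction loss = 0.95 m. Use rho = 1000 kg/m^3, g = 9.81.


NPSHa = p_atm/(rho*g) - z_s - hf_s - p_vap/(rho*g).
p_atm/(rho*g) = 98.4*1000 / (1000*9.81) = 10.031 m.
p_vap/(rho*g) = 5.12*1000 / (1000*9.81) = 0.522 m.
NPSHa = 10.031 - 1.4 - 0.95 - 0.522
      = 7.16 m.

7.16
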